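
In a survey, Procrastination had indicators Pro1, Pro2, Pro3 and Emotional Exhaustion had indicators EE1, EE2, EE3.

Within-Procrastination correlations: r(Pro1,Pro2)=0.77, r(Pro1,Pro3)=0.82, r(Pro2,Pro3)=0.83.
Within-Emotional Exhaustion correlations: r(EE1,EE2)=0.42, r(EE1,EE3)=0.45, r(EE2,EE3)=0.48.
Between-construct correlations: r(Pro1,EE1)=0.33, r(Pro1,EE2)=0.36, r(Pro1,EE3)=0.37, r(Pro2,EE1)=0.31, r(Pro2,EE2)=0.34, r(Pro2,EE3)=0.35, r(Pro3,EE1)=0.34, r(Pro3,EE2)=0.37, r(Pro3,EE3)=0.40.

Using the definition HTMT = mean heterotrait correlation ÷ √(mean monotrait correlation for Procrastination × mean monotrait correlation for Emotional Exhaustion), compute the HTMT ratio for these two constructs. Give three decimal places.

0.585

Between-construct mean = 3.17/9 = 0.3522.
Mean within-Pro = 2.42/3 = 0.8067; mean within-EE = 1.35/3 = 0.4500.
Geometric mean = √(0.8067 × 0.4500) = 0.6025.
HTMT = 0.3522 / 0.6025 = 0.585.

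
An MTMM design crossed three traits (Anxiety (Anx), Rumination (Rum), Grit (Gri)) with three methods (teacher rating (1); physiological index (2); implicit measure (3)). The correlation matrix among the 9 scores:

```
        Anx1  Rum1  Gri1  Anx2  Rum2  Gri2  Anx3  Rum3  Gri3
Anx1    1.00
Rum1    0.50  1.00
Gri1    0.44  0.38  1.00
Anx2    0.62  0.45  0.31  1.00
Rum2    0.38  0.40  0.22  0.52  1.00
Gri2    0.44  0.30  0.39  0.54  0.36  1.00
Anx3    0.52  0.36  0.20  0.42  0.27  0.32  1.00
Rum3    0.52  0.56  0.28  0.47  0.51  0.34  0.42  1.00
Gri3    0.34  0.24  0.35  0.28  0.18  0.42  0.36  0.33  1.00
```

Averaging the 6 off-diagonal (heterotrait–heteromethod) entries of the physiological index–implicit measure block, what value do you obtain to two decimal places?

HTHM values (method 2 × method 3): 0.47, 0.28, 0.27, 0.18, 0.32, 0.34; mean = 1.86/6 = 0.31.

0.31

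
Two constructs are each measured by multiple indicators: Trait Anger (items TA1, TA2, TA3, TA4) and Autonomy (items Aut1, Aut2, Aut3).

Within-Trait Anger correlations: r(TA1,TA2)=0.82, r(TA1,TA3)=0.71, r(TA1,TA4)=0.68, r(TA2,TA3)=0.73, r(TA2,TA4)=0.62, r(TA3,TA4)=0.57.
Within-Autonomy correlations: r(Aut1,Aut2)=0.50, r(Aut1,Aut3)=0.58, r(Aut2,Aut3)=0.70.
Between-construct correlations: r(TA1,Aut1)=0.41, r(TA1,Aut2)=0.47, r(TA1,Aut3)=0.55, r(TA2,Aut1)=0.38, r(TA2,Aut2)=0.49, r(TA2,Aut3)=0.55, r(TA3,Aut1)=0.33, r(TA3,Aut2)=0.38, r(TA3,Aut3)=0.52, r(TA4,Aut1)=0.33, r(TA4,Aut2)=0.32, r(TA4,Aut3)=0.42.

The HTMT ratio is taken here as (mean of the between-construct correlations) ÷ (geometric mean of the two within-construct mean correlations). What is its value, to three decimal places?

Between-construct mean = 5.15/12 = 0.4292.
Mean within-TA = 4.13/6 = 0.6883; mean within-Aut = 1.78/3 = 0.5933.
Geometric mean = √(0.6883 × 0.5933) = 0.6390.
HTMT = 0.4292 / 0.6390 = 0.672.

0.672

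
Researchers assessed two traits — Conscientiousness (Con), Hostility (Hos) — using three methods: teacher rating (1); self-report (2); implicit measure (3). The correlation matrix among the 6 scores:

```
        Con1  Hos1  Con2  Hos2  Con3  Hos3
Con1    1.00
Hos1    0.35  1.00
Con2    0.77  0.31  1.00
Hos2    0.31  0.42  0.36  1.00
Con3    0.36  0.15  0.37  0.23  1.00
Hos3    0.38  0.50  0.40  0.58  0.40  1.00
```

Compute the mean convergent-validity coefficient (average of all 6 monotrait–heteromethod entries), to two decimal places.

0.50

Convergent values: 0.77, 0.36, 0.37, 0.42, 0.50, 0.58; mean = 3.00/6 = 0.50.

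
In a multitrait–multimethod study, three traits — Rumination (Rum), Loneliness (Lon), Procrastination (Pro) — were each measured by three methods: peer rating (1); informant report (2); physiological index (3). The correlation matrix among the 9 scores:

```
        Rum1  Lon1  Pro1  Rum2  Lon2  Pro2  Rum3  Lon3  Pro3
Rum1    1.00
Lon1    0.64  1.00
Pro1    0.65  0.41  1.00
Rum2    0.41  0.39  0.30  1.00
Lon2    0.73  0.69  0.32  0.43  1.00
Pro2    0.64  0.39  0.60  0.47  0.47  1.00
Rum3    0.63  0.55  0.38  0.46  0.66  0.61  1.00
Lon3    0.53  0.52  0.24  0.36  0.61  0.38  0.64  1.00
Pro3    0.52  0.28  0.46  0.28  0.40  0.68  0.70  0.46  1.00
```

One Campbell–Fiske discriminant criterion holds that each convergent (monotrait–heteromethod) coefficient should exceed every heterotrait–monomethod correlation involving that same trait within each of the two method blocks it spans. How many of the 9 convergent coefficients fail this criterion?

Each convergent coefficient versus the relevant comparison correlations:
Rum (methods 1·2): 0.41 vs {0.64, 0.43, 0.65, 0.47} → fail.
Rum (methods 1·3): 0.63 vs {0.64, 0.64, 0.65, 0.70} → fail.
Rum (methods 2·3): 0.46 vs {0.43, 0.64, 0.47, 0.70} → fail.
Lon (methods 1·2): 0.69 vs {0.64, 0.43, 0.41, 0.47} → pass.
Lon (methods 1·3): 0.52 vs {0.64, 0.64, 0.41, 0.46} → fail.
Lon (methods 2·3): 0.61 vs {0.43, 0.64, 0.47, 0.46} → fail.
Pro (methods 1·2): 0.60 vs {0.65, 0.47, 0.41, 0.47} → fail.
Pro (methods 1·3): 0.46 vs {0.65, 0.70, 0.41, 0.46} → fail.
Pro (methods 2·3): 0.68 vs {0.47, 0.70, 0.47, 0.46} → fail.
8 of 9 fail.

8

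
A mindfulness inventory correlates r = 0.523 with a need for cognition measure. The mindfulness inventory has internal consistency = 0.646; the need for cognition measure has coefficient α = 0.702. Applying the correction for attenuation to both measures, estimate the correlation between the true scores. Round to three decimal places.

r_true = r_obs / √(r_xx · r_yy) = 0.523 / √(0.646 × 0.702) = 0.523 / √0.453492 = 0.523 / 0.6734 ≈ 0.777.

0.777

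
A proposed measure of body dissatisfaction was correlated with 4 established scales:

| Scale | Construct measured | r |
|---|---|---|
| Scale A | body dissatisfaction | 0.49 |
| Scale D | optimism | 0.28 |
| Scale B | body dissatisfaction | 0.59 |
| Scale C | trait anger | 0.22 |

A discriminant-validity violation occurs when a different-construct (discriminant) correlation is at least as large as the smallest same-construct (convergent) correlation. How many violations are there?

Convergent (same construct = body dissatisfaction): Scale A, Scale B.
Smallest convergent = 0.49. Discriminant values: 0.28, 0.22; count ≥ 0.49 → 0.

0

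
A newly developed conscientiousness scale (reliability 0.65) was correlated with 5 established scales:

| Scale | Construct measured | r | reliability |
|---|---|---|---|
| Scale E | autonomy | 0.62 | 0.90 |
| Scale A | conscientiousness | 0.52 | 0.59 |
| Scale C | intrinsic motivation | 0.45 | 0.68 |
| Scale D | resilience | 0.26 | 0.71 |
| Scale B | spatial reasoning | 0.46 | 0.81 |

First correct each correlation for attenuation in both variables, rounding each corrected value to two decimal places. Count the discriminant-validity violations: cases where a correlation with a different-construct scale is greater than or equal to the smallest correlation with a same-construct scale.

0

Disattenuated r (r / √(r_scale · r_new)):
  Scale E (disc): 0.62 / √(0.90·0.65) = 0.81
  Scale A (conv): 0.52 / √(0.59·0.65) = 0.84
  Scale C (disc): 0.45 / √(0.68·0.65) = 0.68
  Scale D (disc): 0.26 / √(0.71·0.65) = 0.38
  Scale B (disc): 0.46 / √(0.81·0.65) = 0.63
Smallest convergent = 0.84. Discriminant values: 0.81, 0.68, 0.38, 0.63; count ≥ 0.84 → 0.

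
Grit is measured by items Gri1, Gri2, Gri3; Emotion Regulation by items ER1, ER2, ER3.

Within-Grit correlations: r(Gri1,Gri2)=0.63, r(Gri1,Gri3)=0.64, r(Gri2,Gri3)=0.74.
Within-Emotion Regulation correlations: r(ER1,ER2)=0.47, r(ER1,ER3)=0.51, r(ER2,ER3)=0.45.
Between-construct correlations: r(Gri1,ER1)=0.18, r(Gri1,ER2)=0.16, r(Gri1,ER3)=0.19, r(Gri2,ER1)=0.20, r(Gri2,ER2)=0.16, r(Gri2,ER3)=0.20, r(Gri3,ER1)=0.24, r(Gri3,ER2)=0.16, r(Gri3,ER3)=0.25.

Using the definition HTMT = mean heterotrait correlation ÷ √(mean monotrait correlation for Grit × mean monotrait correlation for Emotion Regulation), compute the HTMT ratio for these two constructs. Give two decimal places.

Mean between = 1.74/9 = 0.1933.
Mean within-Gri = 2.01/3 = 0.6700; mean within-ER = 1.43/3 = 0.4767.
Geometric mean = √(0.6700 × 0.4767) = 0.5651.
HTMT = 0.1933 / 0.5651 = 0.34.

0.34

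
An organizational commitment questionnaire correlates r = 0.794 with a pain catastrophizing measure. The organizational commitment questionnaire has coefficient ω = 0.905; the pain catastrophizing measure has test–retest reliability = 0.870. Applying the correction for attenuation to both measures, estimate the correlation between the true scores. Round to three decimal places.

r_true = r_obs / √(r_xx · r_yy) = 0.794 / √(0.905 × 0.870) = 0.794 / √0.787350 = 0.794 / 0.8873 ≈ 0.895.

0.895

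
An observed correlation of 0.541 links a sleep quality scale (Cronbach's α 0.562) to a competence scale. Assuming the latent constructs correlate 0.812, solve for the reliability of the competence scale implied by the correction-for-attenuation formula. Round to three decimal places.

0.790

r_true = r_obs / √(r_xx · r_yy) ⇒ 0.812 = 0.541 / √(0.562 · r_yy).
√(0.562 · r_yy) = 0.541 / 0.812 = 0.6663; 0.562 · r_yy = 0.4440; r_yy = 0.4440 / 0.562 ≈ 0.790.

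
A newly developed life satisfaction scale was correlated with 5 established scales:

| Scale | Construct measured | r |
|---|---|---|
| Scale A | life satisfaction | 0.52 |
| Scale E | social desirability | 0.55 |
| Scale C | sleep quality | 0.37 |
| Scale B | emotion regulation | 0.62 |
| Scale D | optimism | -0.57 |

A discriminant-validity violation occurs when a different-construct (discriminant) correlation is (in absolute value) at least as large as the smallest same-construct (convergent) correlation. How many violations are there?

Convergent (same construct = life satisfaction): Scale A.
Smallest convergent = 0.52. Discriminant |r|: 0.55, 0.37, 0.62, 0.57; count ≥ 0.52 → 3.

3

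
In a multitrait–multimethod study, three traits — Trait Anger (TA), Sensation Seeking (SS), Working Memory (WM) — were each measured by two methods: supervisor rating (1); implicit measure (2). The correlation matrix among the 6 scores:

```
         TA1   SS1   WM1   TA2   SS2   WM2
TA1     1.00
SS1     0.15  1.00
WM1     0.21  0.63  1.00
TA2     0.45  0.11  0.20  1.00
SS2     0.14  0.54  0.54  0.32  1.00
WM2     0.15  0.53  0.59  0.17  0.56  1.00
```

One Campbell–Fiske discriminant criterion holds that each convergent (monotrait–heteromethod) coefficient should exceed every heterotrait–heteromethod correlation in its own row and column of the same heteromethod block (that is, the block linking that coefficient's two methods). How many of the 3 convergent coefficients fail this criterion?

1

Each convergent coefficient versus the relevant comparison correlations:
TA (methods 1·2): 0.45 vs {0.14, 0.11, 0.15, 0.20} → pass.
SS (methods 1·2): 0.54 vs {0.11, 0.14, 0.53, 0.54} → fail.
WM (methods 1·2): 0.59 vs {0.20, 0.15, 0.54, 0.53} → pass.
1 of 3 fail.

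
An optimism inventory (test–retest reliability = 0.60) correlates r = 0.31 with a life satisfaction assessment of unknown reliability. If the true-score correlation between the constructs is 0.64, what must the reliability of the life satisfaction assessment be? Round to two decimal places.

r_true = r_obs / √(r_xx · r_yy) ⇒ 0.64 = 0.31 / √(0.60 · r_yy).
√(0.60 · r_yy) = 0.31 / 0.64 = 0.4844; 0.60 · r_yy = 0.2346; r_yy = 0.2346 / 0.60 ≈ 0.39.

0.39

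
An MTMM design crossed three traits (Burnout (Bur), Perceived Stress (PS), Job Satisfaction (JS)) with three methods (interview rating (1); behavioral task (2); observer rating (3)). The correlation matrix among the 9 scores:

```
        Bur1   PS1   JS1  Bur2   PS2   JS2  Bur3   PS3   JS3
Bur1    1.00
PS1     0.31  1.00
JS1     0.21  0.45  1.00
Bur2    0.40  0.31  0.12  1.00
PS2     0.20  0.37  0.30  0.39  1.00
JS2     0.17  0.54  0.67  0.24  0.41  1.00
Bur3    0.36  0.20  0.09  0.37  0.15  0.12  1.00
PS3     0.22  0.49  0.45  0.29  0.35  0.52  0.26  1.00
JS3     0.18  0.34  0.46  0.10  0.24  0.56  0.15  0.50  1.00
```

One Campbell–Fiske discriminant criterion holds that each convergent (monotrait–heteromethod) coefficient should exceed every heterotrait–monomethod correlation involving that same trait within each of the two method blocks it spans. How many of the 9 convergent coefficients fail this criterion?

Each convergent coefficient versus the relevant comparison correlations:
Bur (methods 1·2): 0.40 vs {0.31, 0.39, 0.21, 0.24} → pass.
Bur (methods 1·3): 0.36 vs {0.31, 0.26, 0.21, 0.15} → pass.
Bur (methods 2·3): 0.37 vs {0.39, 0.26, 0.24, 0.15} → fail.
PS (methods 1·2): 0.37 vs {0.31, 0.39, 0.45, 0.41} → fail.
PS (methods 1·3): 0.49 vs {0.31, 0.26, 0.45, 0.50} → fail.
PS (methods 2·3): 0.35 vs {0.39, 0.26, 0.41, 0.50} → fail.
JS (methods 1·2): 0.67 vs {0.21, 0.24, 0.45, 0.41} → pass.
JS (methods 1·3): 0.46 vs {0.21, 0.15, 0.45, 0.50} → fail.
JS (methods 2·3): 0.56 vs {0.24, 0.15, 0.41, 0.50} → pass.
5 of 9 fail.

5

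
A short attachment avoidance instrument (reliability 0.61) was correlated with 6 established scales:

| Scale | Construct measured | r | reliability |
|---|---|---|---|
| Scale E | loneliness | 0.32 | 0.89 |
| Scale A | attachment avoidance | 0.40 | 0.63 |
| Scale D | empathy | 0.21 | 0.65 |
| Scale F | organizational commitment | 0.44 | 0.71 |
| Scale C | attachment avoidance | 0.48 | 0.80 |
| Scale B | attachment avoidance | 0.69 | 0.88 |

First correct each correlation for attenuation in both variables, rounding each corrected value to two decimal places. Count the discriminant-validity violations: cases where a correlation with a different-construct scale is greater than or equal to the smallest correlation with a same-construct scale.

Disattenuated r (r / √(r_scale · r_new)):
  Scale E (disc): 0.32 / √(0.89·0.61) = 0.43
  Scale A (conv): 0.40 / √(0.63·0.61) = 0.65
  Scale D (disc): 0.21 / √(0.65·0.61) = 0.33
  Scale F (disc): 0.44 / √(0.71·0.61) = 0.67
  Scale C (conv): 0.48 / √(0.80·0.61) = 0.69
  Scale B (conv): 0.69 / √(0.88·0.61) = 0.94
Smallest convergent = 0.65. Discriminant values: 0.43, 0.33, 0.67; count ≥ 0.65 → 1.

1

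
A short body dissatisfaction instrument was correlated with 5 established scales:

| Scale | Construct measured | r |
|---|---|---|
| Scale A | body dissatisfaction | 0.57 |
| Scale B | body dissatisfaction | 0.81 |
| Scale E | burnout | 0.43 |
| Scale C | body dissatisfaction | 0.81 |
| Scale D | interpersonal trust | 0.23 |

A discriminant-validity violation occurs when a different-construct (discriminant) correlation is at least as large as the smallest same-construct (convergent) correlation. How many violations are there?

Convergent (same construct = body dissatisfaction): Scale A, Scale B, Scale C.
Smallest convergent = 0.57. Discriminant values: 0.43, 0.23; count ≥ 0.57 → 0.

0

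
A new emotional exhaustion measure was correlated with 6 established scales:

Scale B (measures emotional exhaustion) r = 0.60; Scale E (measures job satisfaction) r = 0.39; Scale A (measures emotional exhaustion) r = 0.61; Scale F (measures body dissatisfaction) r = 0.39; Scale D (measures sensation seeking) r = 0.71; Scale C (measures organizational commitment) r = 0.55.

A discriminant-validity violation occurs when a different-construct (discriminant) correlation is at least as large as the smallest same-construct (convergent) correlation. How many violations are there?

Convergent (same construct = emotional exhaustion): Scale B, Scale A.
Smallest convergent = 0.60. Discriminant values: 0.39, 0.39, 0.71, 0.55; count ≥ 0.60 → 1.

1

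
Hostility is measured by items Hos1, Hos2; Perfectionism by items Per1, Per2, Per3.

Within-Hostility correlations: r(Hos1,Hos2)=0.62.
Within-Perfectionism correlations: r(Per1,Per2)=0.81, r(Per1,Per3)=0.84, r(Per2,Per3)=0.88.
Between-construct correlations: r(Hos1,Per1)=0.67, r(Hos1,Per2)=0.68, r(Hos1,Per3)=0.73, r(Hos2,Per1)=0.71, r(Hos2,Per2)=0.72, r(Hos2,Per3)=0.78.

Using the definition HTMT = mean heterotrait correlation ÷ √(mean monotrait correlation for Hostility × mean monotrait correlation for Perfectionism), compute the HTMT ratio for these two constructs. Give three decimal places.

0.989

Mean heterotrait r = 4.29/6 = 0.7150.
Mean within-Hos = 0.62/1 = 0.6200; mean within-Per = 2.53/3 = 0.8433.
Geometric mean = √(0.6200 × 0.8433) = 0.7231.
HTMT = 0.7150 / 0.7231 = 0.989.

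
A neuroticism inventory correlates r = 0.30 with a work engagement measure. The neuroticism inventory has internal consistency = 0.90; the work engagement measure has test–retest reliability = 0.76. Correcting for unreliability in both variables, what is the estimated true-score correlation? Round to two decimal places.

0.36

r_true = r_obs / √(r_xx · r_yy) = 0.30 / √(0.90 × 0.76) = 0.30 / √0.6840 = 0.30 / 0.8270 ≈ 0.36.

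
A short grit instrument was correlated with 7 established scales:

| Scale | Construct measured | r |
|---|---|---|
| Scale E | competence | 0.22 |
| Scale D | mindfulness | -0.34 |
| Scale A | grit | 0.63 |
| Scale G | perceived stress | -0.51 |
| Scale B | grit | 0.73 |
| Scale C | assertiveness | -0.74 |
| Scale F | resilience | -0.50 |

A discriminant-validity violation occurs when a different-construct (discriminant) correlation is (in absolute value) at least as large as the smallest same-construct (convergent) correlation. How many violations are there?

Convergent (same construct = grit): Scale A, Scale B.
Smallest convergent = 0.63. Discriminant |r|: 0.22, 0.34, 0.51, 0.74, 0.50; count ≥ 0.63 → 1.

1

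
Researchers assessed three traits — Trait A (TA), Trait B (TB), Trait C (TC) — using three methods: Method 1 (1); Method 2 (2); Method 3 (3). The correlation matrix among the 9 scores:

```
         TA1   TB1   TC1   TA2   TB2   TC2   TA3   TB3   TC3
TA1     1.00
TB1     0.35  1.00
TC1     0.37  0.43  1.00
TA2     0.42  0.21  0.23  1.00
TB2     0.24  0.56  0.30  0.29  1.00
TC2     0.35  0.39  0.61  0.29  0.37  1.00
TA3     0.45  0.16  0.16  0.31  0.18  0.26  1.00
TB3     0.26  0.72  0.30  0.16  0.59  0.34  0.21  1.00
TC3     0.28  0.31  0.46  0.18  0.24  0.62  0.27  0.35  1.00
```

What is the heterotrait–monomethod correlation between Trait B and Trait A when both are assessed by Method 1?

0.35

Different traits, same method: r(TB1, TA1) = 0.35.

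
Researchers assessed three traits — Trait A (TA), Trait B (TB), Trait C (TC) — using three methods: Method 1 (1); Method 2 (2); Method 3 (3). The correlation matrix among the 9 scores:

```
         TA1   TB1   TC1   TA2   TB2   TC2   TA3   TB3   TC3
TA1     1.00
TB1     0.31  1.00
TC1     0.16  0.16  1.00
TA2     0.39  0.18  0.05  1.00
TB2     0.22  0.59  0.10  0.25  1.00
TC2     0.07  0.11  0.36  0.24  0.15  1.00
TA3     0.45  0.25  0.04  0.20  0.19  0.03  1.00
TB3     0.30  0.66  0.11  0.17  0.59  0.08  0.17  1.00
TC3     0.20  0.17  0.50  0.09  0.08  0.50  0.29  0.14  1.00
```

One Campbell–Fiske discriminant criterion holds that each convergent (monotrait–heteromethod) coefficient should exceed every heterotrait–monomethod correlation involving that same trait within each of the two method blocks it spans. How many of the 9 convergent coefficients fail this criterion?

1

Each convergent coefficient versus the relevant comparison correlations:
TA (methods 1·2): 0.39 vs {0.31, 0.25, 0.16, 0.24} → pass.
TA (methods 1·3): 0.45 vs {0.31, 0.17, 0.16, 0.29} → pass.
TA (methods 2·3): 0.20 vs {0.25, 0.17, 0.24, 0.29} → fail.
TB (methods 1·2): 0.59 vs {0.31, 0.25, 0.16, 0.15} → pass.
TB (methods 1·3): 0.66 vs {0.31, 0.17, 0.16, 0.14} → pass.
TB (methods 2·3): 0.59 vs {0.25, 0.17, 0.15, 0.14} → pass.
TC (methods 1·2): 0.36 vs {0.16, 0.24, 0.16, 0.15} → pass.
TC (methods 1·3): 0.50 vs {0.16, 0.29, 0.16, 0.14} → pass.
TC (methods 2·3): 0.50 vs {0.24, 0.29, 0.15, 0.14} → pass.
1 of 9 fail.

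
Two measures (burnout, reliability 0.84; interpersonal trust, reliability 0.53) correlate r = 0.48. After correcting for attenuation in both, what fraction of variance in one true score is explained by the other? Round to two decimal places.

Disattenuated r = 0.48 / √(0.84 × 0.53) = 0.48 / 0.6672 = 0.7194.
Shared true-score variance = 0.7194² = 0.5175 ≈ 0.52.

0.52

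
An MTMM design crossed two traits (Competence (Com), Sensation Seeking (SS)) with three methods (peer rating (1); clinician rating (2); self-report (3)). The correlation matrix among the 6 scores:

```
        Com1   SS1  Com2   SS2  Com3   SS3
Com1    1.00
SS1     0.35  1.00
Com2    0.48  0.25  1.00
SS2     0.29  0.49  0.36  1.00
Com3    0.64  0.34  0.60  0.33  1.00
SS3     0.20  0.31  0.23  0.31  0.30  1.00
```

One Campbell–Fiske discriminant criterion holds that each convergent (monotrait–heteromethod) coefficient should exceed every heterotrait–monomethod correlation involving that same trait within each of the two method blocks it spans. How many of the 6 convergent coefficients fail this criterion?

2

Convergent coefficients and their comparison sets:
Com (methods 1·2): 0.48 vs {0.35, 0.36} → pass.
Com (methods 1·3): 0.64 vs {0.35, 0.30} → pass.
Com (methods 2·3): 0.60 vs {0.36, 0.30} → pass.
SS (methods 1·2): 0.49 vs {0.35, 0.36} → pass.
SS (methods 1·3): 0.31 vs {0.35, 0.30} → fail.
SS (methods 2·3): 0.31 vs {0.36, 0.30} → fail.
2 of 6 fail.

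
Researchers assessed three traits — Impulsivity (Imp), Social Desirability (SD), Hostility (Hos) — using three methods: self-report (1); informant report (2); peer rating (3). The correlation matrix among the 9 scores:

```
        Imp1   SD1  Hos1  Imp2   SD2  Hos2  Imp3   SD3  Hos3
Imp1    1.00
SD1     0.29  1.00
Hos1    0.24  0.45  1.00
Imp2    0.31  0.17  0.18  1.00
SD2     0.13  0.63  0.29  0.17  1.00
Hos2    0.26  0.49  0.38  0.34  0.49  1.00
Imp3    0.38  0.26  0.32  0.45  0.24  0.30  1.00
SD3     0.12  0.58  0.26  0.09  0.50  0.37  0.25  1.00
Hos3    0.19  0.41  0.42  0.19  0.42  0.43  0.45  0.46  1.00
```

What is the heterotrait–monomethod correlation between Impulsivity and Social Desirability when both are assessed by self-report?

Different traits, same method: r(Imp1, SD1) = 0.29.

0.29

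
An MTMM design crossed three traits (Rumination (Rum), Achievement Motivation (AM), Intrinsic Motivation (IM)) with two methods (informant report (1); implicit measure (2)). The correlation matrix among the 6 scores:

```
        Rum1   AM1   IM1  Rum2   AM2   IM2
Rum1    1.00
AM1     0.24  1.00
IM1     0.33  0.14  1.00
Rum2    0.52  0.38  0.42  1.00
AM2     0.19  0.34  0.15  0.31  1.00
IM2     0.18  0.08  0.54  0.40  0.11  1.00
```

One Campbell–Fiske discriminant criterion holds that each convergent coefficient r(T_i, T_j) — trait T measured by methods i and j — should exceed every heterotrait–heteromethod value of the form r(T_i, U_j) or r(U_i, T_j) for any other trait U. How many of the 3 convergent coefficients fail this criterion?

1

Convergent coefficients and their comparison sets:
Rum (methods 1·2): 0.52 vs {0.19, 0.38, 0.18, 0.42} → pass.
AM (methods 1·2): 0.34 vs {0.38, 0.19, 0.08, 0.15} → fail.
IM (methods 1·2): 0.54 vs {0.42, 0.18, 0.15, 0.08} → pass.
1 of 3 fail.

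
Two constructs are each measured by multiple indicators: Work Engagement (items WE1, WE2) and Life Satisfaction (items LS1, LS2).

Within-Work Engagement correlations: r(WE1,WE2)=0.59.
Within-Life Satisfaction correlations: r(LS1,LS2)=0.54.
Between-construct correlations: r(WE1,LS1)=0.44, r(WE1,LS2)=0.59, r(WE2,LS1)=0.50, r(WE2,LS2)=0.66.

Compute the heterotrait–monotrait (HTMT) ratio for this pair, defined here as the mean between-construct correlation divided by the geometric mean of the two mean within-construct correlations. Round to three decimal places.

Mean heterotrait r = 2.19/4 = 0.5475.
Mean within-WE = 0.59/1 = 0.5900; mean within-LS = 0.54/1 = 0.5400.
Geometric mean = √(0.5900 × 0.5400) = 0.5644.
HTMT = 0.5475 / 0.5644 = 0.970.

0.970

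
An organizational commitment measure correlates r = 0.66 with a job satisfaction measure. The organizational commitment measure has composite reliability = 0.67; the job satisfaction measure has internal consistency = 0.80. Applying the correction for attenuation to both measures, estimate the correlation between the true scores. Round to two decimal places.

r_true = r_obs / √(r_xx · r_yy) = 0.66 / √(0.67 × 0.80) = 0.66 / √0.5360 = 0.66 / 0.7321 ≈ 0.90.

0.90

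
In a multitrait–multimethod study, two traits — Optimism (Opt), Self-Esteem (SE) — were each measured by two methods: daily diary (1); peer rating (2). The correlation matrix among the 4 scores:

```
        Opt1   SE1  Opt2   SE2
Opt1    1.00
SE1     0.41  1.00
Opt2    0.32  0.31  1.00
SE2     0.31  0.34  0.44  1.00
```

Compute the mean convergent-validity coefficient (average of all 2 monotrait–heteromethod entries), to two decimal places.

Convergent values: 0.32, 0.34; mean = 0.66/2 = 0.33.

0.33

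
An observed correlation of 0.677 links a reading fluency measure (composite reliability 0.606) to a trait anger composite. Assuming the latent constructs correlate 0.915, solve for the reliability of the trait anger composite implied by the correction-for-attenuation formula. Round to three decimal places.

0.903

r_true = r_obs / √(r_xx · r_yy) ⇒ 0.915 = 0.677 / √(0.606 · r_yy).
√(0.606 · r_yy) = 0.677 / 0.915 = 0.7399; 0.606 · r_yy = 0.5475; r_yy = 0.5475 / 0.606 ≈ 0.903.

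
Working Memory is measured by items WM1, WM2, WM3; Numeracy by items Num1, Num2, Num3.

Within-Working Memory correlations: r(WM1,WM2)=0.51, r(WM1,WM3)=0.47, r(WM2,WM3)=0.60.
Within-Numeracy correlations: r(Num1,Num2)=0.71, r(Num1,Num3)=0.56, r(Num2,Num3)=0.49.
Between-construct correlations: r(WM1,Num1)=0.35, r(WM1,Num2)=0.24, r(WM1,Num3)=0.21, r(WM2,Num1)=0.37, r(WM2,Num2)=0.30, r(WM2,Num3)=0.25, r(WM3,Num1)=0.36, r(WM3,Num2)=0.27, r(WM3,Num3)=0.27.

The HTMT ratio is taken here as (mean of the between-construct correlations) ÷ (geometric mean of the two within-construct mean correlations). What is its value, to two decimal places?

Mean between = 2.62/9 = 0.2911.
Mean within-WM = 1.58/3 = 0.5267; mean within-Num = 1.76/3 = 0.5867.
Geometric mean = √(0.5267 × 0.5867) = 0.5559.
HTMT = 0.2911 / 0.5559 = 0.52.

0.52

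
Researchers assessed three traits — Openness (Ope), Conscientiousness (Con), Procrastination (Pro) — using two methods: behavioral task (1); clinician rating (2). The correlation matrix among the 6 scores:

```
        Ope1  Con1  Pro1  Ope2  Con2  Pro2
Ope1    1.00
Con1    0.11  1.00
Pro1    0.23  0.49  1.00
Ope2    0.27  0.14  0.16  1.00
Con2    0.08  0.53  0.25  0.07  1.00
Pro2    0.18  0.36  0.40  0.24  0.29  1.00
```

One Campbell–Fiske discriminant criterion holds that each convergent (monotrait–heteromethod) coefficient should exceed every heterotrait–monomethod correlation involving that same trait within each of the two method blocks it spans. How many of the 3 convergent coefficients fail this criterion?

1

Convergent coefficients and their comparison sets:
Ope (methods 1·2): 0.27 vs {0.11, 0.07, 0.23, 0.24} → pass.
Con (methods 1·2): 0.53 vs {0.11, 0.07, 0.49, 0.29} → pass.
Pro (methods 1·2): 0.40 vs {0.23, 0.24, 0.49, 0.29} → fail.
1 of 3 fail.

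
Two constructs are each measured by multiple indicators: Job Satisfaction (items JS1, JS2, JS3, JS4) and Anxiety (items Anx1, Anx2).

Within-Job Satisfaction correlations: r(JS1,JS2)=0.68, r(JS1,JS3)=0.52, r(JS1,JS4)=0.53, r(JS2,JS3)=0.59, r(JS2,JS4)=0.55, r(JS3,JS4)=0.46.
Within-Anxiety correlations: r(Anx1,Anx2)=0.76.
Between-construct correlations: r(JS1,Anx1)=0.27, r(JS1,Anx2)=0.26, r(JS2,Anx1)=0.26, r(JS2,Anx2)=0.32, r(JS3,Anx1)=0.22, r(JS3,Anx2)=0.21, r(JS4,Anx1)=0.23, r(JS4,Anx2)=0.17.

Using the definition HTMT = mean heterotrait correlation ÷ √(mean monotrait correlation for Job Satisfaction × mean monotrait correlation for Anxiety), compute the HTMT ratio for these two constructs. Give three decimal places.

Between-construct mean = 1.94/8 = 0.2425.
Mean within-JS = 3.33/6 = 0.5550; mean within-Anx = 0.76/1 = 0.7600.
Geometric mean = √(0.5550 × 0.7600) = 0.6495.
HTMT = 0.2425 / 0.6495 = 0.373.

0.373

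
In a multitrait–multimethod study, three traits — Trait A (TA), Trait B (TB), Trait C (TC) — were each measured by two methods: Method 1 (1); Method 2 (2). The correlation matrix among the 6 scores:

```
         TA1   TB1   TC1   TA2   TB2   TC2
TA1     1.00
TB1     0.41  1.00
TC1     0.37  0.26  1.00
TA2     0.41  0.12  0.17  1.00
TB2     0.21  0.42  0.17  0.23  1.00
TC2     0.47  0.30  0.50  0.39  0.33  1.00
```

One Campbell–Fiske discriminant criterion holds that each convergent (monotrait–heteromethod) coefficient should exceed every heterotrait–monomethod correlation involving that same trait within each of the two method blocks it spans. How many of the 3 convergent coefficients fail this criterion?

Each convergent coefficient versus the relevant comparison correlations:
TA (methods 1·2): 0.41 vs {0.41, 0.23, 0.37, 0.39} → fail.
TB (methods 1·2): 0.42 vs {0.41, 0.23, 0.26, 0.33} → pass.
TC (methods 1·2): 0.50 vs {0.37, 0.39, 0.26, 0.33} → pass.
1 of 3 fail.

1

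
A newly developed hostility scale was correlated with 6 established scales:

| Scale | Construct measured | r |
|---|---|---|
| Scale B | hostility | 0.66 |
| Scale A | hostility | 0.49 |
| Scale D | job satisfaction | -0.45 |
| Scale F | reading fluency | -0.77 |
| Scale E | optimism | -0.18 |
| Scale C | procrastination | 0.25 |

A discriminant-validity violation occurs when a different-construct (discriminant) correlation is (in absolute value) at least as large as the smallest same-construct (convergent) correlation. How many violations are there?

Convergent (same construct = hostility): Scale B, Scale A.
Smallest convergent = 0.49. Discriminant |r|: 0.45, 0.77, 0.18, 0.25; count ≥ 0.49 → 1.

1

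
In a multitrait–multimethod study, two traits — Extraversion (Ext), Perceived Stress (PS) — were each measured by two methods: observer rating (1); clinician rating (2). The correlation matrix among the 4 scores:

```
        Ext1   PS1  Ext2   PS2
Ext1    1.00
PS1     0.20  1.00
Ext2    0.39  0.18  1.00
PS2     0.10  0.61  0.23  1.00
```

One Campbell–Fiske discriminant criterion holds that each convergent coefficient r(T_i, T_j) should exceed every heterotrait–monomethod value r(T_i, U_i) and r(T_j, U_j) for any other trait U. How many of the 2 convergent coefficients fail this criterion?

0

Convergent coefficients and their comparison sets:
Ext (methods 1·2): 0.39 vs {0.20, 0.23} → pass.
PS (methods 1·2): 0.61 vs {0.20, 0.23} → pass.
0 of 2 fail.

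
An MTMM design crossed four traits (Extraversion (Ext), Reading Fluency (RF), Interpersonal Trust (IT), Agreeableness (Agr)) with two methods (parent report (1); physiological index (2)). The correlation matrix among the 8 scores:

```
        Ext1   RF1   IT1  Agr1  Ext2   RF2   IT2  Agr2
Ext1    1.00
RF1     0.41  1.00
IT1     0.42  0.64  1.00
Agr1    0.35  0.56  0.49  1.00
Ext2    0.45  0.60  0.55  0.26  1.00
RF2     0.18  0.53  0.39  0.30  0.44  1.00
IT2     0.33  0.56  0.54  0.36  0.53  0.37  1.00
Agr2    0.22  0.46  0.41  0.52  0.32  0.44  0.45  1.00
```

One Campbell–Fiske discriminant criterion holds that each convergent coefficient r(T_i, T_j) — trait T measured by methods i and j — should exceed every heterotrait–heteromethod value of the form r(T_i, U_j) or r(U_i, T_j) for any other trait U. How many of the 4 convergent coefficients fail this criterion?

3

Convergent coefficients and their comparison sets:
Ext (methods 1·2): 0.45 vs {0.18, 0.60, 0.33, 0.55, 0.22, 0.26} → fail.
RF (methods 1·2): 0.53 vs {0.60, 0.18, 0.56, 0.39, 0.46, 0.30} → fail.
IT (methods 1·2): 0.54 vs {0.55, 0.33, 0.39, 0.56, 0.41, 0.36} → fail.
Agr (methods 1·2): 0.52 vs {0.26, 0.22, 0.30, 0.46, 0.36, 0.41} → pass.
3 of 4 fail.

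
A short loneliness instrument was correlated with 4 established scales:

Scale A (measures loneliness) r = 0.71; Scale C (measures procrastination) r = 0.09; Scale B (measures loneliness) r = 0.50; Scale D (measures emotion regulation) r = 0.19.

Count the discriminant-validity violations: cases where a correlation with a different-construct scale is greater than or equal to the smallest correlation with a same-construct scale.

Convergent (same construct = loneliness): Scale A, Scale B.
Smallest convergent = 0.50. Discriminant values: 0.09, 0.19; count ≥ 0.50 → 0.

0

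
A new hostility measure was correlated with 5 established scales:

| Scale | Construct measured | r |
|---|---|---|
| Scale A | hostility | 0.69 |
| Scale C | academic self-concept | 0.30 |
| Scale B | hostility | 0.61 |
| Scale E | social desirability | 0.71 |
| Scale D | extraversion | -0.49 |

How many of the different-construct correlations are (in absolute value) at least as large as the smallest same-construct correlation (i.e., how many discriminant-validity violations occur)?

1

Convergent (same construct = hostility): Scale A, Scale B.
Smallest convergent = 0.61. Discriminant |r|: 0.30, 0.71, 0.49; count ≥ 0.61 → 1.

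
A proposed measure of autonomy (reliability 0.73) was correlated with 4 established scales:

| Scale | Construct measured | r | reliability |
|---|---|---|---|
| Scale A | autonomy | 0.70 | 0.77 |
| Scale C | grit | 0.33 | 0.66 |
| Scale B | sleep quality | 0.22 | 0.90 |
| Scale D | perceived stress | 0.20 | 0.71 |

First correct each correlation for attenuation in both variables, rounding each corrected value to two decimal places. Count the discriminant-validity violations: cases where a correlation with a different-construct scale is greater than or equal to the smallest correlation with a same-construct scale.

Disattenuated r (r / √(r_scale · r_new)):
  Scale A (conv): 0.70 / √(0.77·0.73) = 0.93
  Scale C (disc): 0.33 / √(0.66·0.73) = 0.48
  Scale B (disc): 0.22 / √(0.90·0.73) = 0.27
  Scale D (disc): 0.20 / √(0.71·0.73) = 0.28
Smallest convergent = 0.93. Discriminant values: 0.48, 0.27, 0.28; count ≥ 0.93 → 0.

0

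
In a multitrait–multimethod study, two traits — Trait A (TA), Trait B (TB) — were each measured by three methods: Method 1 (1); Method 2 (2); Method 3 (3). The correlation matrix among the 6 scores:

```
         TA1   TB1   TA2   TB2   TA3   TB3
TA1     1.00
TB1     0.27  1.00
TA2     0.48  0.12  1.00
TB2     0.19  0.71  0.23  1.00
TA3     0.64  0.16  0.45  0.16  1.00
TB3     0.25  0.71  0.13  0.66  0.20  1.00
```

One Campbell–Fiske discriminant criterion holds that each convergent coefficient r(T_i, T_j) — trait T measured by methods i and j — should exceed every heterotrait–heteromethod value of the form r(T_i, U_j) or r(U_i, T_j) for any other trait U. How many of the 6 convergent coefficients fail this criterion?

0

Checking each validity diagonal entry against its comparison values:
TA (methods 1·2): 0.48 vs {0.19, 0.12} → pass.
TA (methods 1·3): 0.64 vs {0.25, 0.16} → pass.
TA (methods 2·3): 0.45 vs {0.13, 0.16} → pass.
TB (methods 1·2): 0.71 vs {0.12, 0.19} → pass.
TB (methods 1·3): 0.71 vs {0.16, 0.25} → pass.
TB (methods 2·3): 0.66 vs {0.16, 0.13} → pass.
0 of 6 fail.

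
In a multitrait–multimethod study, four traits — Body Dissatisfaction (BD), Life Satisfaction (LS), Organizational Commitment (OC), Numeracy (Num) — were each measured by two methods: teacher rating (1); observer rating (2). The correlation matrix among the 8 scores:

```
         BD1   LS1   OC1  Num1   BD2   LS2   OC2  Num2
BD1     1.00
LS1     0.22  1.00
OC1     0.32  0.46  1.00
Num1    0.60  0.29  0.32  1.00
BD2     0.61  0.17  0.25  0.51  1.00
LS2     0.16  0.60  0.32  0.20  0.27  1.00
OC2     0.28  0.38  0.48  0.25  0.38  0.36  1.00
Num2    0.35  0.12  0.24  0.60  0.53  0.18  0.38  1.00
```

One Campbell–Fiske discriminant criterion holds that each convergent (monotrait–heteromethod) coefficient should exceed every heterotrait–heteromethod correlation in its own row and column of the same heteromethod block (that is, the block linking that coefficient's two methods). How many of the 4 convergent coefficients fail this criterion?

0

Checking each validity diagonal entry against its comparison values:
BD (methods 1·2): 0.61 vs {0.16, 0.17, 0.28, 0.25, 0.35, 0.51} → pass.
LS (methods 1·2): 0.60 vs {0.17, 0.16, 0.38, 0.32, 0.12, 0.20} → pass.
OC (methods 1·2): 0.48 vs {0.25, 0.28, 0.32, 0.38, 0.24, 0.25} → pass.
Num (methods 1·2): 0.60 vs {0.51, 0.35, 0.20, 0.12, 0.25, 0.24} → pass.
0 of 4 fail.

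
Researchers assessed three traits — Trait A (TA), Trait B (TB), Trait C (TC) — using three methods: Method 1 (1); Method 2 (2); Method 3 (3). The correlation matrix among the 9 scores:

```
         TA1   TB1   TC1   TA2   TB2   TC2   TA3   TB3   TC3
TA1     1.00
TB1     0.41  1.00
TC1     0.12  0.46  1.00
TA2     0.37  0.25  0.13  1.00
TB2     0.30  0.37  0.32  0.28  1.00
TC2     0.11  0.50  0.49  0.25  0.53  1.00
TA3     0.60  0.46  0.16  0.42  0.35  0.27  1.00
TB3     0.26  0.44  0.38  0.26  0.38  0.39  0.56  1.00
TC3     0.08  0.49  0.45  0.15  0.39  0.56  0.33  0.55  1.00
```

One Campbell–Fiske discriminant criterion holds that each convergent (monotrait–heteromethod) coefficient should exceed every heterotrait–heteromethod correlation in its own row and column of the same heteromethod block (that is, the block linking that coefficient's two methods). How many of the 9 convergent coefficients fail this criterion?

Checking each validity diagonal entry against its comparison values:
TA (methods 1·2): 0.37 vs {0.30, 0.25, 0.11, 0.13} → pass.
TA (methods 1·3): 0.60 vs {0.26, 0.46, 0.08, 0.16} → pass.
TA (methods 2·3): 0.42 vs {0.26, 0.35, 0.15, 0.27} → pass.
TB (methods 1·2): 0.37 vs {0.25, 0.30, 0.50, 0.32} → fail.
TB (methods 1·3): 0.44 vs {0.46, 0.26, 0.49, 0.38} → fail.
TB (methods 2·3): 0.38 vs {0.35, 0.26, 0.39, 0.39} → fail.
TC (methods 1·2): 0.49 vs {0.13, 0.11, 0.32, 0.50} → fail.
TC (methods 1·3): 0.45 vs {0.16, 0.08, 0.38, 0.49} → fail.
TC (methods 2·3): 0.56 vs {0.27, 0.15, 0.39, 0.39} → pass.
5 of 9 fail.

5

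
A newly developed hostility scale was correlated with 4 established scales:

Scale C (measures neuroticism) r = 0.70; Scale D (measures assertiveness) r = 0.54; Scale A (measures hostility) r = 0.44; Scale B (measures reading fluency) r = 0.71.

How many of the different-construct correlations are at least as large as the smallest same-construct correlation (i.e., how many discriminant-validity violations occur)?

Convergent (same construct = hostility): Scale A.
Smallest convergent = 0.44. Discriminant values: 0.70, 0.54, 0.71; count ≥ 0.44 → 3.

3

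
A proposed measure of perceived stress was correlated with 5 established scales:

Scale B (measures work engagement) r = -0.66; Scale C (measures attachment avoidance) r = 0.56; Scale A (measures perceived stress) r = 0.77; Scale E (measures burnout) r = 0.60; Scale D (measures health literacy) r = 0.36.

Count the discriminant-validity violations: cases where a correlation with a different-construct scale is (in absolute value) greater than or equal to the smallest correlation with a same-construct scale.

Convergent (same construct = perceived stress): Scale A.
Smallest convergent = 0.77. Discriminant |r|: 0.66, 0.56, 0.60, 0.36; count ≥ 0.77 → 0.

0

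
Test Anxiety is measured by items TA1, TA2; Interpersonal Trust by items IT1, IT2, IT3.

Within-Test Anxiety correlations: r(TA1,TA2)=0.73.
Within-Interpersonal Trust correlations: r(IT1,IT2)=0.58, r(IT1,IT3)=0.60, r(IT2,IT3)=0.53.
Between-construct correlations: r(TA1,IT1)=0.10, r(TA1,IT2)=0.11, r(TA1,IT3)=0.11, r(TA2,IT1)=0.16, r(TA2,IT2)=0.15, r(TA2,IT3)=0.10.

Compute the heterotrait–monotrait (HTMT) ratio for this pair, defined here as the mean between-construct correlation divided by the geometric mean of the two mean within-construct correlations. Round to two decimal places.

Mean heterotrait r = 0.73/6 = 0.1217.
Mean within-TA = 0.73/1 = 0.7300; mean within-IT = 1.71/3 = 0.5700.
Geometric mean = √(0.7300 × 0.5700) = 0.6451.
HTMT = 0.1217 / 0.6451 = 0.19.

0.19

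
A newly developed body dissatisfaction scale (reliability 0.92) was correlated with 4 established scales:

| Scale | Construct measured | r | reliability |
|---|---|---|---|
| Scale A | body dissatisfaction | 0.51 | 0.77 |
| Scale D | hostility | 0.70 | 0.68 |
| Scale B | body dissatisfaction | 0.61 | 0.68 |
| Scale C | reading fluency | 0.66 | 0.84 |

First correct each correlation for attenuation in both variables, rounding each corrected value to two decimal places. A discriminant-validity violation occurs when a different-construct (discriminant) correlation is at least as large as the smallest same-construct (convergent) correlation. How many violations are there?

2

Disattenuated r (r / √(r_scale · r_new)):
  Scale A (conv): 0.51 / √(0.77·0.92) = 0.61
  Scale D (disc): 0.70 / √(0.68·0.92) = 0.89
  Scale B (conv): 0.61 / √(0.68·0.92) = 0.77
  Scale C (disc): 0.66 / √(0.84·0.92) = 0.75
Smallest convergent = 0.61. Discriminant values: 0.89, 0.75; count ≥ 0.61 → 2.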